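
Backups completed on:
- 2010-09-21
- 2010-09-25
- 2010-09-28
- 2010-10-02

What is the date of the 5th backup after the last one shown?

2010-10-19

Gaps: 4, 3, 4 days — not constant, but cyclic with period 2.
The events fall on every Tuesday and Saturday.
Next Tuesday: 2010-10-05.
The following Saturday is 2010-10-09.
The following Tuesday is 2010-10-12.
The following Saturday is 2010-10-16.
The following Tuesday is 2010-10-19.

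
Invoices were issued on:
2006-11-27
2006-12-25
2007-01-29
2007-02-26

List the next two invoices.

All Mondays; the gaps (28, 35, 28) vary with month length.
This is the last Monday of each month.
Last Monday of March 2007: 2007-03-26.
April 2007 ends with Monday 2007-04-30.

2007-03-26, 2007-04-30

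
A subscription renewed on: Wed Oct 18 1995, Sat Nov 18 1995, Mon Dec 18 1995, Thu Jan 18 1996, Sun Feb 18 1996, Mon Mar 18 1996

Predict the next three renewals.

The day-of-month is always 18 (31, 30, 31, 31, 29 days between events).
So this recurs on the 18th of each month.
April 1996: Thu Apr 18 1996.
Next: May 1996 → Sat May 18 1996.
June 1996: Tue Jun 18 1996.

Thu Apr 18 1996, Sat May 18 1996, Tue Jun 18 1996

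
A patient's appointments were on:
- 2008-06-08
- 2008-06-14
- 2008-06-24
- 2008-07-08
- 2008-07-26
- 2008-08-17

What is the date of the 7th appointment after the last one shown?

Intervals are 6, 10, 14, 18, 22 days — an arithmetic progression with common difference 4.
Next gap: 26 days. 2008-08-17 + 26 days = 2008-09-12.
Next gap: 30 days. 2008-09-12 + 30 days = 2008-10-12.
Next gap: 34 days. 2008-10-12 + 34 days = 2008-11-15.
Next gap: 38 days. 2008-11-15 + 38 days = 2008-12-23.
Next gap: 42 days. 2008-12-23 + 42 days = 2009-02-03.
Next gap: 46 days. 2009-02-03 + 46 days = 2009-03-21.
Next gap: 50 days. 2009-03-21 + 50 days = 2009-05-10.

2009-05-10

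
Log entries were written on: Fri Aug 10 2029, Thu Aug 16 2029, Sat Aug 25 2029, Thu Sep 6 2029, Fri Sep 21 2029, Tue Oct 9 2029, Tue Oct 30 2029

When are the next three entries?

The spacing grows by 3 each time: 6, 9, 12, 15, 18, 21 days.
Next gap: 24 days. Tue Oct 30 2029 + 24 days = Fri Nov 23 2029.
Next gap: 27 days. Fri Nov 23 2029 + 27 days = Thu Dec 20 2029.
Next gap: 30 days. Thu Dec 20 2029 + 30 days = Sat Jan 19 2030.

Fri Nov 23 2029, Thu Dec 20 2029, Sat Jan 19 2030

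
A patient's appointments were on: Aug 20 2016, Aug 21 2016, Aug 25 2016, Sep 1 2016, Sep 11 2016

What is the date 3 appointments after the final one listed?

The spacing grows by 3 each time: 1, 4, 7, 10 days.
Next gap: 13 days. Sep 11 2016 + 13 days = Sep 24 2016.
Next gap: 16 days. Sep 24 2016 + 16 days = Oct 10 2016.
Next gap: 19 days. Oct 10 2016 + 19 days = Oct 29 2016.

Oct 29 2016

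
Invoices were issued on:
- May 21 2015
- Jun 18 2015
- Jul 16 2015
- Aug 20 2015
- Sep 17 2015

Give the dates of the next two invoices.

All dates are Thursdays, 28, 28, 35, 28 days apart.
Specifically, the 3rd Thursday of each month.
October 2015 — 3rd Thursday is Oct 15 2015.
November 2015 — 3rd Thursday is Nov 19 2015.

Oct 15 2015, Nov 19 2015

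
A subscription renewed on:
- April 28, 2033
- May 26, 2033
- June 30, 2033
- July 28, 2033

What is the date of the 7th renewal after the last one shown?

These are Thursdays with 28, 35, 28-day gaps.
Each is the final Thursday of its month — June 30, 2033 is past the 28th, so '4th Thursday' doesn't fit.
August 2033 ends with Thursday August 25, 2033.
Last Thursday of September 2033: September 29, 2033.
October 2033 ends with Thursday October 27, 2033.
Last Thursday of November 2033: November 24, 2033.
Last Thursday of December 2033: December 29, 2033.
Last Thursday of January 2034: January 26, 2034.
February 2034 ends with Thursday February 23, 2034.

February 23, 2034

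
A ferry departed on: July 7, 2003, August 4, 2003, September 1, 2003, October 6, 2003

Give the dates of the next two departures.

These are Mondays at 28- or 35-day spacing (28, 28, 35).
The pattern: 1st Monday of the month.
November 2003 — 1st Monday is November 3, 2003.
1st Monday of December 2003: December 1, 2003.

November 3, 2003; December 1, 2003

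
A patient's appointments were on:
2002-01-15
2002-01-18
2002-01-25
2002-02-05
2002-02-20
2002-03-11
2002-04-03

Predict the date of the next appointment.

2002-04-30

Gaps: 3, 7, 11, 15, 19, 23 days — each gap is 4 larger than the previous one.
Next gap: 27 days. 2002-04-03 + 27 days = 2002-04-30.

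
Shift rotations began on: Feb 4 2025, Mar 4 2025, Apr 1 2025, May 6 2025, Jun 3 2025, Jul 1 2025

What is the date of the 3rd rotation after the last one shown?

Gaps: 28, 28, 35, 28, 28 days — a mix of 28 and 35. Every date is a Tuesday.
Each is the 1st Tuesday of its month.
August 2025 — 1st Tuesday is Aug 5 2025.
1st Tuesday of September 2025: Sep 2 2025.
October 2025 — 1st Tuesday is Oct 7 2025.

Oct 7 2025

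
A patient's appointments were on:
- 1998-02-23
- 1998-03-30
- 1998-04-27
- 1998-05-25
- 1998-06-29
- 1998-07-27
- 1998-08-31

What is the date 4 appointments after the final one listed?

1998-12-28

Every date is a Monday; gaps 35, 28, 28, 35, 28, 35 days.
Each is the last Monday of its month (at least one falls on the 29th or later, ruling out '4th Monday').
Last Monday of September 1998: 1998-09-28.
October 1998 ends with Monday 1998-10-26.
November 1998 ends with Monday 1998-11-30.
Last Monday of December 1998: 1998-12-28.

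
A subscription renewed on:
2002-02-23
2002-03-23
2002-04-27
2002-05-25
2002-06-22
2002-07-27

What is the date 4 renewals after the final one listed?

2002-11-23

All dates are Saturdays, 28, 35, 28, 28, 35 days apart.
Specifically, the 4th Saturday of each month.
4th Saturday of August 2002: 2002-08-24.
4th Saturday of September 2002: 2002-09-28.
October 2002 — 4th Saturday is 2002-10-26.
4th Saturday of November 2002: 2002-11-23.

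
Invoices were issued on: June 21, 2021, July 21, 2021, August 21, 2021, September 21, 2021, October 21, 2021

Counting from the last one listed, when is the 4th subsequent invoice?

Gaps: 30, 31, 31, 30 days — not constant. Every event is on the 21st of the month.
Pattern: the 21st of each month.
Next: November 2021 → November 21, 2021.
Next: December 2021 → December 21, 2021.
January 2022: January 21, 2022.
February 2022: February 21, 2022.

February 21, 2022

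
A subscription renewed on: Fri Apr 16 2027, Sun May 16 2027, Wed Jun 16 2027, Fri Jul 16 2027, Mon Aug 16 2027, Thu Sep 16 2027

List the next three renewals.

Sat Oct 16 2027, Tue Nov 16 2027, Thu Dec 16 2027

The day-of-month is always 16 (30, 31, 30, 31, 31 days between events).
So this recurs on the 16th of each month.
Next: October 2027 → Sat Oct 16 2027.
Next: November 2027 → Tue Nov 16 2027.
December 2027: Thu Dec 16 2027.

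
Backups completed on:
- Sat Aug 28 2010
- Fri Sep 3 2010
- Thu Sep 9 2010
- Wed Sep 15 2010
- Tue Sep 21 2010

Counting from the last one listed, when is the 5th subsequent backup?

Every event comes 6 days after the last (6, 6, 6, 6).
Tue Sep 21 2010 + 6 days = Mon Sep 27 2010.
Mon Sep 27 2010 + 6 days = Sun Oct 3 2010.
Sun Oct 3 2010 + 6 days = Sat Oct 9 2010.
Sat Oct 9 2010 + 6 days = Fri Oct 15 2010.
Fri Oct 15 2010 + 6 days = Thu Oct 21 2010.

Thu Oct 21 2010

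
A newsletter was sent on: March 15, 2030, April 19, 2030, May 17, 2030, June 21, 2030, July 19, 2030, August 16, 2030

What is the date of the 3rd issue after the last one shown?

These are Fridays at 28- or 35-day spacing (35, 28, 35, 28, 28).
The pattern: 3rd Friday of the month.
September 2030 — 3rd Friday is September 20, 2030.
October 2030 — 3rd Friday is October 18, 2030.
3rd Friday of November 2030: November 15, 2030.

November 15, 2030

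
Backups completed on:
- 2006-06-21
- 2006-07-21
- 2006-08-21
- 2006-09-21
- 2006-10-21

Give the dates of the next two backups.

2006-11-21, 2006-12-21

The day-of-month is always 21 (30, 31, 31, 30 days between events).
So this recurs on the 21st of each month.
November 2006: 2006-11-21.
December 2006: 2006-12-21.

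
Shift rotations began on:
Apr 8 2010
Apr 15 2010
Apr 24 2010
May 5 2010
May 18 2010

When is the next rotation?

Gaps: 7, 9, 11, 13 days — each gap is 2 larger than the previous one.
Next gap: 15 days. May 18 2010 + 15 days = Jun 2 2010.

Jun 2 2010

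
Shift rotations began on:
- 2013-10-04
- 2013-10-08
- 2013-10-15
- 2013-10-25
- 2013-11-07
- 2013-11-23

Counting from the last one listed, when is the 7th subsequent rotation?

2014-06-07

The spacing grows by 3 each time: 4, 7, 10, 13, 16 days.
Next gap: 19 days. 2013-11-23 + 19 days = 2013-12-12.
Next gap: 22 days. 2013-12-12 + 22 days = 2014-01-03.
Next gap: 25 days. 2014-01-03 + 25 days = 2014-01-28.
Next gap: 28 days. 2014-01-28 + 28 days = 2014-02-25.
Next gap: 31 days. 2014-02-25 + 31 days = 2014-03-28.
Next gap: 34 days. 2014-03-28 + 34 days = 2014-05-01.
Next gap: 37 days. 2014-05-01 + 37 days = 2014-06-07.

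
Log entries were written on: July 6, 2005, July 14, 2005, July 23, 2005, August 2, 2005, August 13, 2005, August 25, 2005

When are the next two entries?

September 7, 2005; September 21, 2005

Intervals are 8, 9, 10, 11, 12 days — an arithmetic progression with common difference 1.
Next gap: 13 days. August 25, 2005 + 13 days = September 7, 2005.
Next gap: 14 days. September 7, 2005 + 14 days = September 21, 2005.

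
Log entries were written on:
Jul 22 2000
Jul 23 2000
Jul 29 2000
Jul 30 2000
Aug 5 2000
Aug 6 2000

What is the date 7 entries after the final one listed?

Sep 2 2000

The gap pattern 1, 6, 1, 6, 1 repeats every 2 events.
These are the Saturdays and Sundays of each week.
Next Saturday: Aug 12 2000.
The following Sunday is Aug 13 2000.
Next Saturday: Aug 19 2000.
Next Sunday: Aug 20 2000.
The following Saturday is Aug 26 2000.
Next Sunday: Aug 27 2000.
The following Saturday is Sep 2 2000.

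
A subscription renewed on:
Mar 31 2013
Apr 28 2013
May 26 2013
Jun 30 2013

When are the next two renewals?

Jul 28 2013, Aug 25 2013

Every date is a Sunday; gaps 28, 28, 35 days.
Each is the last Sunday of its month (at least one falls on the 29th or later, ruling out '4th Sunday').
July 2013 ends with Sunday Jul 28 2013.
Last Sunday of August 2013: Aug 25 2013.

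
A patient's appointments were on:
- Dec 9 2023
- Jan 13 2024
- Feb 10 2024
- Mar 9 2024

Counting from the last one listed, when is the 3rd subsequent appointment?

Jun 8 2024

These are Saturdays at 28- or 35-day spacing (35, 28, 28).
The pattern: 2nd Saturday of the month.
April 2024 — 2nd Saturday is Apr 13 2024.
2nd Saturday of May 2024: May 11 2024.
June 2024 — 2nd Saturday is Jun 8 2024.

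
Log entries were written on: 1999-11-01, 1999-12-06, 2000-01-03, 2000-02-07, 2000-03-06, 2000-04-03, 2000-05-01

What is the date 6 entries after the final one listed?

2000-11-06

These are Mondays at 28- or 35-day spacing (35, 28, 35, 28, 28, 28).
The pattern: 1st Monday of the month.
1st Monday of June 2000: 2000-06-05.
1st Monday of July 2000: 2000-07-03.
1st Monday of August 2000: 2000-08-07.
September 2000 — 1st Monday is 2000-09-04.
October 2000 — 1st Monday is 2000-10-02.
1st Monday of November 2000: 2000-11-06.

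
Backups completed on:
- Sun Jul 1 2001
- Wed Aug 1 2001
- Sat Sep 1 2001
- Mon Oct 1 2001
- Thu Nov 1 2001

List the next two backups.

Sat Dec 1 2001, Tue Jan 1 2002

Gaps: 31, 31, 30, 31 days — not constant. Every event is on the 1st of the month.
Pattern: the 1st of each month.
Next: December 2001 → Sat Dec 1 2001.
January 2002: Tue Jan 1 2002.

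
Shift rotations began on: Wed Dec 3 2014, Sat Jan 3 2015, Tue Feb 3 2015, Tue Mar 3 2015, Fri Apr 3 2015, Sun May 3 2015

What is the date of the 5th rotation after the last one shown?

Each date is the 3rd; the gaps (31, 31, 28, 31, 30) track the month lengths.
The rule is the 3rd of each month.
Next: June 2015 → Wed Jun 3 2015.
July 2015: Fri Jul 3 2015.
August 2015: Mon Aug 3 2015.
Next: September 2015 → Thu Sep 3 2015.
October 2015: Sat Oct 3 2015.

Sat Oct 3 2015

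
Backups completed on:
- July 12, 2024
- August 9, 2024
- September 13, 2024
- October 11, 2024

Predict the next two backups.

These are Fridays at 28- or 35-day spacing (28, 35, 28).
The pattern: 2nd Friday of the month.
2nd Friday of November 2024: November 8, 2024.
2nd Friday of December 2024: December 13, 2024.

November 8, 2024; December 13, 2024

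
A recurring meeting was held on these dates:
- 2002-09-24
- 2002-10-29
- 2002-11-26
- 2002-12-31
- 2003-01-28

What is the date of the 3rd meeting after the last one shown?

2003-04-29

These are Tuesdays with 35, 28, 35, 28-day gaps.
Each is the final Tuesday of its month — 2002-10-29 is past the 28th, so '4th Tuesday' doesn't fit.
February 2003 ends with Tuesday 2003-02-25.
March 2003 ends with Tuesday 2003-03-25.
April 2003 ends with Tuesday 2003-04-29.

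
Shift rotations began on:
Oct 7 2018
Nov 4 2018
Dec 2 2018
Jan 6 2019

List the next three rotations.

Feb 3 2019, Mar 3 2019, Apr 7 2019

These are Sundays at 28- or 35-day spacing (28, 28, 35).
The pattern: 1st Sunday of the month.
1st Sunday of February 2019: Feb 3 2019.
1st Sunday of March 2019: Mar 3 2019.
1st Sunday of April 2019: Apr 7 2019.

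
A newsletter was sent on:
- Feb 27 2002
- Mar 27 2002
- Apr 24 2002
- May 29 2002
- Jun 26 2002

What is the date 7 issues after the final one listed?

Jan 29 2003

All Wednesdays; the gaps (28, 28, 35, 28) vary with month length.
This is the last Wednesday of each month.
July 2002 ends with Wednesday Jul 31 2002.
Last Wednesday of August 2002: Aug 28 2002.
Last Wednesday of September 2002: Sep 25 2002.
October 2002 ends with Wednesday Oct 30 2002.
November 2002 ends with Wednesday Nov 27 2002.
Last Wednesday of December 2002: Dec 25 2002.
January 2003 ends with Wednesday Jan 29 2003.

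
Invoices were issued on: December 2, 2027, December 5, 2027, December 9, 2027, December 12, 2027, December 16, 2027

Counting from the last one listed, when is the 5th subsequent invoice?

January 2, 2028

Gaps: 3, 4, 3, 4 days — not constant, but cyclic with period 2.
The events fall on every Thursday and Sunday.
The following Sunday is December 19, 2027.
Next Thursday: December 23, 2027.
Next Sunday: December 26, 2027.
The following Thursday is December 30, 2027.
The following Sunday is January 2, 2028.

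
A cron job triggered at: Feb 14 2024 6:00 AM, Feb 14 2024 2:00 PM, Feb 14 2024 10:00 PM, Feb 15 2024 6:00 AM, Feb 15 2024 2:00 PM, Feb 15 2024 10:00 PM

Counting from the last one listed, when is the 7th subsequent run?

Gaps: 8, 8, 8, 8, 8 hours — each event is 8 hours after the previous one.
Feb 15 2024 10:00 PM + 8 h = Feb 16 2024 6:00 AM.
Feb 16 2024 6:00 AM + 8 h = Feb 16 2024 2:00 PM.
Feb 16 2024 2:00 PM + 8 h = Feb 16 2024 10:00 PM.
Feb 16 2024 10:00 PM + 8 h = Feb 17 2024 6:00 AM.
Feb 17 2024 6:00 AM + 8 h = Feb 17 2024 2:00 PM.
Feb 17 2024 2:00 PM + 8 h = Feb 17 2024 10:00 PM.
Feb 17 2024 10:00 PM + 8 h = Feb 18 2024 6:00 AM.

Feb 18 2024 6:00 AM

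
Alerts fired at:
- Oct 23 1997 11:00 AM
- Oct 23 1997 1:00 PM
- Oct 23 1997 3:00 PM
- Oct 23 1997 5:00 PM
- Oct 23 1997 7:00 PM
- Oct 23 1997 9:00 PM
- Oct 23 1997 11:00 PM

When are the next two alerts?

Oct 24 1997 1:00 AM, Oct 24 1997 3:00 AM

The interval is a steady 2 hours (2, 2, 2, 2, 2, 2).
Oct 23 1997 11:00 PM + 2 h = Oct 24 1997 1:00 AM.
Oct 24 1997 1:00 AM + 2 h = Oct 24 1997 3:00 AM.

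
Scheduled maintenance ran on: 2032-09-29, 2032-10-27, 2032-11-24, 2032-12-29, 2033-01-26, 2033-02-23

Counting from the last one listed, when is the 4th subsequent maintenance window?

2033-06-29

Every date is a Wednesday; gaps 28, 28, 35, 28, 28 days.
Each is the last Wednesday of its month (at least one falls on the 29th or later, ruling out '4th Wednesday').
Last Wednesday of March 2033: 2033-03-30.
April 2033 ends with Wednesday 2033-04-27.
Last Wednesday of May 2033: 2033-05-25.
June 2033 ends with Wednesday 2033-06-29.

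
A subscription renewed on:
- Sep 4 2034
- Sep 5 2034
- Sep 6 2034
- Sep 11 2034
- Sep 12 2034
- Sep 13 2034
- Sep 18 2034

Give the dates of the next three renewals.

The gap pattern 1, 1, 5, 1, 1, 5 repeats every 3 events.
These are the Mondays, Tuesdays and Wednesdays of each week.
The following Tuesday is Sep 19 2034.
Next Wednesday: Sep 20 2034.
The following Monday is Sep 25 2034.

Sep 19 2034, Sep 20 2034, Sep 25 2034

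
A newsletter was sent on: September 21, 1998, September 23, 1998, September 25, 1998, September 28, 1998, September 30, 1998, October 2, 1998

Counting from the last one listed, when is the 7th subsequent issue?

The gap pattern 2, 2, 3, 2, 2 repeats every 3 events.
These are the Mondays, Wednesdays and Fridays of each week.
Next Monday: October 5, 1998.
Next Wednesday: October 7, 1998.
The following Friday is October 9, 1998.
The following Monday is October 12, 1998.
Next Wednesday: October 14, 1998.
The following Friday is October 16, 1998.
Next Monday: October 19, 1998.

October 19, 1998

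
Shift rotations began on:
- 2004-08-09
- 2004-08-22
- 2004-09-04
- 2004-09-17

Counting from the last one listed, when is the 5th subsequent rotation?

2004-11-21

The spacing is 13, 13, 13 days — always 13 days.
2004-09-17 + 13 days = 2004-09-30.
2004-09-30 + 13 days = 2004-10-13.
2004-10-13 + 13 days = 2004-10-26.
2004-10-26 + 13 days = 2004-11-08.
2004-11-08 + 13 days = 2004-11-21.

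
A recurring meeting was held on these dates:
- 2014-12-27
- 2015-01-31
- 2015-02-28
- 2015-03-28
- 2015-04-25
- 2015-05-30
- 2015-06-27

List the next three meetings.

2015-07-25, 2015-08-29, 2015-09-26

All Saturdays; the gaps (35, 28, 28, 28, 35, 28) vary with month length.
This is the last Saturday of each month.
Last Saturday of July 2015: 2015-07-25.
August 2015 ends with Saturday 2015-08-29.
September 2015 ends with Saturday 2015-09-26.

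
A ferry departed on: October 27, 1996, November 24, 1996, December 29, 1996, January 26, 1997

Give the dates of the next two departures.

February 23, 1997; March 30, 1997

Every date is a Sunday; gaps 28, 35, 28 days.
Each is the last Sunday of its month (at least one falls on the 29th or later, ruling out '4th Sunday').
February 1997 ends with Sunday February 23, 1997.
March 1997 ends with Sunday March 30, 1997.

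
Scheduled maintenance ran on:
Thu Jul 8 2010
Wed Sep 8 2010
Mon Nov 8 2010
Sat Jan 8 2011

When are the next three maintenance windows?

Tue Mar 8 2011, Sun May 8 2011, Fri Jul 8 2011

The day-of-month is always 8 (62, 61, 61 days between events).
So this recurs on the 8th of every 2 months.
March 2011: Tue Mar 8 2011.
May 2011: Sun May 8 2011.
Next: July 2011 → Fri Jul 8 2011.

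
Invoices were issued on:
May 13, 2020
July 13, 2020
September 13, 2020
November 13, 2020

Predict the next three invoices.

January 13, 2021; March 13, 2021; May 13, 2021

Each date is the 13th; the gaps (61, 62, 61) track the month lengths.
The rule is the 13th of every 2 months.
Next: January 2021 → January 13, 2021.
March 2021: March 13, 2021.
May 2021: May 13, 2021.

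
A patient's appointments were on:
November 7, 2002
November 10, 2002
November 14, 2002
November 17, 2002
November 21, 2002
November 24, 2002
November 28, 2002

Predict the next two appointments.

The gap pattern 3, 4, 3, 4, 3, 4 repeats every 2 events.
These are the Thursdays and Sundays of each week.
Next Sunday: December 1, 2002.
The following Thursday is December 5, 2002.

December 1, 2002; December 5, 2002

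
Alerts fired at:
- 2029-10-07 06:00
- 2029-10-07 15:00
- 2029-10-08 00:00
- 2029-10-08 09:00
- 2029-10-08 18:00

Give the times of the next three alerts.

2029-10-09 03:00, 2029-10-09 12:00, 2029-10-09 21:00

Gaps: 9, 9, 9, 9 hours — each event is 9 hours after the previous one.
2029-10-08 18:00 + 9 h = 2029-10-09 03:00.
2029-10-09 03:00 + 9 h = 2029-10-09 12:00.
2029-10-09 12:00 + 9 h = 2029-10-09 21:00.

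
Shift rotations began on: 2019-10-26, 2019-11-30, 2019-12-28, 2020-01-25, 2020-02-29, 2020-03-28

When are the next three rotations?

2020-04-25, 2020-05-30, 2020-06-27

These are Saturdays with 35, 28, 28, 35, 28-day gaps.
Each is the final Saturday of its month — 2019-11-30 is past the 28th, so '4th Saturday' doesn't fit.
Last Saturday of April 2020: 2020-04-25.
May 2020 ends with Saturday 2020-05-30.
June 2020 ends with Saturday 2020-06-27.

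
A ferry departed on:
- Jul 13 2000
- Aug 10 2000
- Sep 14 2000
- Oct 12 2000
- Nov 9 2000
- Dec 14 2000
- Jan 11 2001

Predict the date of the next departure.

Feb 8 2001

Gaps: 28, 35, 28, 28, 35, 28 days — a mix of 28 and 35. Every date is a Thursday.
Each is the 2nd Thursday of its month.
2nd Thursday of February 2001: Feb 8 2001.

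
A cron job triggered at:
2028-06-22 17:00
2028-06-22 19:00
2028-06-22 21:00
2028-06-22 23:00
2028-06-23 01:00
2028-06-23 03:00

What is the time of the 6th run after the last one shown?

2028-06-23 15:00

The interval is a steady 2 hours (2, 2, 2, 2, 2).
2028-06-23 03:00 + 2 h = 2028-06-23 05:00.
2028-06-23 05:00 + 2 h = 2028-06-23 07:00.
2028-06-23 07:00 + 2 h = 2028-06-23 09:00.
2028-06-23 09:00 + 2 h = 2028-06-23 11:00.
2028-06-23 11:00 + 2 h = 2028-06-23 13:00.
2028-06-23 13:00 + 2 h = 2028-06-23 15:00.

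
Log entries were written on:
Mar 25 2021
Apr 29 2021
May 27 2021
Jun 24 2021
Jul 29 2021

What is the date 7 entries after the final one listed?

Feb 24 2022

All Thursdays; the gaps (35, 28, 28, 35) vary with month length.
This is the last Thursday of each month.
August 2021 ends with Thursday Aug 26 2021.
Last Thursday of September 2021: Sep 30 2021.
October 2021 ends with Thursday Oct 28 2021.
Last Thursday of November 2021: Nov 25 2021.
December 2021 ends with Thursday Dec 30 2021.
Last Thursday of January 2022: Jan 27 2022.
February 2022 ends with Thursday Feb 24 2022.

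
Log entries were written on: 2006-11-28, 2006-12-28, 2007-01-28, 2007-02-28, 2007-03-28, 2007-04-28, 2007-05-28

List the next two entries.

2007-06-28, 2007-07-28

Each date is the 28th; the gaps (30, 31, 31, 28, 31, 30) track the month lengths.
The rule is the 28th of each month.
June 2007: 2007-06-28.
Next: July 2007 → 2007-07-28.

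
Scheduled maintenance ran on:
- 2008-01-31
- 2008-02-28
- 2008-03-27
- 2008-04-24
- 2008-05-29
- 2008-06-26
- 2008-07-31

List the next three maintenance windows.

2008-08-28, 2008-09-25, 2008-10-30

Every date is a Thursday; gaps 28, 28, 28, 35, 28, 35 days.
Each is the last Thursday of its month (at least one falls on the 29th or later, ruling out '4th Thursday').
August 2008 ends with Thursday 2008-08-28.
September 2008 ends with Thursday 2008-09-25.
Last Thursday of October 2008: 2008-10-30.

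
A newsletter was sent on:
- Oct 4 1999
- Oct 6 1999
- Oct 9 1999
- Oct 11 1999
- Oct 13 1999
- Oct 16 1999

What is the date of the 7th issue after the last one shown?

Every event lands on a Monday or Wednesday or Saturday (gaps cycle 2, 3, 2, 2, 3).
So the schedule is: every Monday, Wednesday and Saturday.
Next Monday: Oct 18 1999.
The following Wednesday is Oct 20 1999.
Next Saturday: Oct 23 1999.
The following Monday is Oct 25 1999.
Next Wednesday: Oct 27 1999.
Next Saturday: Oct 30 1999.
The following Monday is Nov 1 1999.

Nov 1 1999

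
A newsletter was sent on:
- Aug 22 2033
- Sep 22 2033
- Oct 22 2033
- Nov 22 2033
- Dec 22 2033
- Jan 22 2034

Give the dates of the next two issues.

The day-of-month is always 22 (31, 30, 31, 30, 31 days between events).
So this recurs on the 22nd of each month.
Next: February 2034 → Feb 22 2034.
Next: March 2034 → Mar 22 2034.

Feb 22 2034, Mar 22 2034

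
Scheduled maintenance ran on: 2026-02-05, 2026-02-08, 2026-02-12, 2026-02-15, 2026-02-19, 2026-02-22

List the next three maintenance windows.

2026-02-26, 2026-03-01, 2026-03-05

The gap pattern 3, 4, 3, 4, 3 repeats every 2 events.
These are the Thursdays and Sundays of each week.
The following Thursday is 2026-02-26.
The following Sunday is 2026-03-01.
The following Thursday is 2026-03-05.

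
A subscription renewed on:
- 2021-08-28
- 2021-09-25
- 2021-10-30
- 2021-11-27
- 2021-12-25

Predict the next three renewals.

These are Saturdays with 28, 35, 28, 28-day gaps.
Each is the final Saturday of its month — 2021-10-30 is past the 28th, so '4th Saturday' doesn't fit.
January 2022 ends with Saturday 2022-01-29.
Last Saturday of February 2022: 2022-02-26.
March 2022 ends with Saturday 2022-03-26.

2022-01-29, 2022-02-26, 2022-03-26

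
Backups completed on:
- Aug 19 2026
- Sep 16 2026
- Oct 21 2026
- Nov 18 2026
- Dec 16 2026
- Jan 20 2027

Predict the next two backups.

All dates are Wednesdays, 28, 35, 28, 28, 35 days apart.
Specifically, the 3rd Wednesday of each month.
3rd Wednesday of February 2027: Feb 17 2027.
3rd Wednesday of March 2027: Mar 17 2027.

Feb 17 2027, Mar 17 2027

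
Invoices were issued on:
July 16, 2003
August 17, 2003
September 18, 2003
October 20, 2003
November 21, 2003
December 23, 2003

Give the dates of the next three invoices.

The spacing is 32, 32, 32, 32, 32 days — always 32 days.
December 23, 2003 + 32 days = January 24, 2004.
January 24, 2004 + 32 days = February 25, 2004.
February 25, 2004 + 32 days = March 28, 2004.

January 24, 2004; February 25, 2004; March 28, 2004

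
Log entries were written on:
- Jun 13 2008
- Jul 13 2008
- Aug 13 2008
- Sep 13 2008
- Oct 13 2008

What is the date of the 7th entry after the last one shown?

May 13 2009

Each date is the 13th; the gaps (30, 31, 31, 30) track the month lengths.
The rule is the 13th of each month.
Next: November 2008 → Nov 13 2008.
December 2008: Dec 13 2008.
Next: January 2009 → Jan 13 2009.
Next: February 2009 → Feb 13 2009.
Next: March 2009 → Mar 13 2009.
April 2009: Apr 13 2009.
May 2009: May 13 2009.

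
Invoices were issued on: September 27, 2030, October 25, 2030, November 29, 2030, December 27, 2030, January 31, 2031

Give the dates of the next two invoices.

February 28, 2031; March 28, 2031

All Fridays; the gaps (28, 35, 28, 35) vary with month length.
This is the last Friday of each month.
Last Friday of February 2031: February 28, 2031.
March 2031 ends with Friday March 28, 2031.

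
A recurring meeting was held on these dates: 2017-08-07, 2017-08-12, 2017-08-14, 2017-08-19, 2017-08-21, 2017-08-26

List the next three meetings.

2017-08-28, 2017-09-02, 2017-09-04

Gaps: 5, 2, 5, 2, 5 days — not constant, but cyclic with period 2.
The events fall on every Monday and Saturday.
Next Monday: 2017-08-28.
Next Saturday: 2017-09-02.
The following Monday is 2017-09-04.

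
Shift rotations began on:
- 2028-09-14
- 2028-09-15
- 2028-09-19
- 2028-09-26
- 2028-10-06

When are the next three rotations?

2028-10-19, 2028-11-04, 2028-11-23

Intervals are 1, 4, 7, 10 days — an arithmetic progression with common difference 3.
Next gap: 13 days. 2028-10-06 + 13 days = 2028-10-19.
Next gap: 16 days. 2028-10-19 + 16 days = 2028-11-04.
Next gap: 19 days. 2028-11-04 + 19 days = 2028-11-23.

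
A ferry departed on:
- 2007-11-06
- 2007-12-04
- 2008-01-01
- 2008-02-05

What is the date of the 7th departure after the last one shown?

Gaps: 28, 28, 35 days — a mix of 28 and 35. Every date is a Tuesday.
Each is the 1st Tuesday of its month.
March 2008 — 1st Tuesday is 2008-03-04.
April 2008 — 1st Tuesday is 2008-04-01.
May 2008 — 1st Tuesday is 2008-05-06.
1st Tuesday of June 2008: 2008-06-03.
1st Tuesday of July 2008: 2008-07-01.
August 2008 — 1st Tuesday is 2008-08-05.
September 2008 — 1st Tuesday is 2008-09-02.

2008-09-02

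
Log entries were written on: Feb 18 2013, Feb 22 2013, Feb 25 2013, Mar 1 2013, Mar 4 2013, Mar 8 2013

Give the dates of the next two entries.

Every event lands on a Monday or Friday (gaps cycle 4, 3, 4, 3, 4).
So the schedule is: every Monday and Friday.
Next Monday: Mar 11 2013.
Next Friday: Mar 15 2013.

Mar 11 2013, Mar 15 2013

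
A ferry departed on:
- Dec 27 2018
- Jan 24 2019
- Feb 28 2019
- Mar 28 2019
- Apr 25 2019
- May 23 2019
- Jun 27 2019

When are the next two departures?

Jul 25 2019, Aug 22 2019

All dates are Thursdays, 28, 35, 28, 28, 28, 35 days apart.
Specifically, the 4th Thursday of each month.
4th Thursday of July 2019: Jul 25 2019.
4th Thursday of August 2019: Aug 22 2019.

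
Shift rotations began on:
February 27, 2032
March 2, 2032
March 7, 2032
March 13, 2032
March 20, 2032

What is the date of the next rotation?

March 28, 2032

Gaps: 4, 5, 6, 7 days — each gap is 1 larger than the previous one.
Next gap: 8 days. March 20, 2032 + 8 days = March 28, 2032.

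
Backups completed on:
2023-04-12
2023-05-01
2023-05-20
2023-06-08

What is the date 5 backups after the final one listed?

2023-09-11

Every event comes 19 days after the last (19, 19, 19).
2023-06-08 + 19 days = 2023-06-27.
2023-06-27 + 19 days = 2023-07-16.
2023-07-16 + 19 days = 2023-08-04.
2023-08-04 + 19 days = 2023-08-23.
2023-08-23 + 19 days = 2023-09-11.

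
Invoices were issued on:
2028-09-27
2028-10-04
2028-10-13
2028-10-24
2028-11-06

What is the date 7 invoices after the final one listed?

2029-04-02

The spacing grows by 2 each time: 7, 9, 11, 13 days.
Next gap: 15 days. 2028-11-06 + 15 days = 2028-11-21.
Next gap: 17 days. 2028-11-21 + 17 days = 2028-12-08.
Next gap: 19 days. 2028-12-08 + 19 days = 2028-12-27.
Next gap: 21 days. 2028-12-27 + 21 days = 2029-01-17.
Next gap: 23 days. 2029-01-17 + 23 days = 2029-02-09.
Next gap: 25 days. 2029-02-09 + 25 days = 2029-03-06.
Next gap: 27 days. 2029-03-06 + 27 days = 2029-04-02.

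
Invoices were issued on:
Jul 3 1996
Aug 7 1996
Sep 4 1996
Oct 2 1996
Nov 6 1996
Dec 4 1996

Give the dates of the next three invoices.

All dates are Wednesdays, 35, 28, 28, 35, 28 days apart.
Specifically, the 1st Wednesday of each month.
January 1997 — 1st Wednesday is Jan 1 1997.
February 1997 — 1st Wednesday is Feb 5 1997.
March 1997 — 1st Wednesday is Mar 5 1997.

Jan 1 1997, Feb 5 1997, Mar 5 1997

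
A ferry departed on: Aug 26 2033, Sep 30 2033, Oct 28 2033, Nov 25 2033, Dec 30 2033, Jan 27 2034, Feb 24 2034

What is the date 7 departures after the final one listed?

Sep 29 2034

These are Fridays with 35, 28, 28, 35, 28, 28-day gaps.
Each is the final Friday of its month — Sep 30 2033 is past the 28th, so '4th Friday' doesn't fit.
Last Friday of March 2034: Mar 31 2034.
April 2034 ends with Friday Apr 28 2034.
May 2034 ends with Friday May 26 2034.
June 2034 ends with Friday Jun 30 2034.
Last Friday of July 2034: Jul 28 2034.
August 2034 ends with Friday Aug 25 2034.
September 2034 ends with Friday Sep 29 2034.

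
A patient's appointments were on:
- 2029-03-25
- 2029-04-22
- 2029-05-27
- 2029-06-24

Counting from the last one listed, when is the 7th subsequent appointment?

All dates are Sundays, 28, 35, 28 days apart.
Specifically, the 4th Sunday of each month.
4th Sunday of July 2029: 2029-07-22.
August 2029 — 4th Sunday is 2029-08-26.
4th Sunday of September 2029: 2029-09-23.
4th Sunday of October 2029: 2029-10-28.
4th Sunday of November 2029: 2029-11-25.
December 2029 — 4th Sunday is 2029-12-23.
January 2030 — 4th Sunday is 2030-01-27.

2030-01-27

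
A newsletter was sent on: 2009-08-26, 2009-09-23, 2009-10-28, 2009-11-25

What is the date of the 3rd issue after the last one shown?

2010-02-24

All dates are Wednesdays, 28, 35, 28 days apart.
Specifically, the 4th Wednesday of each month.
December 2009 — 4th Wednesday is 2009-12-23.
4th Wednesday of January 2010: 2010-01-27.
4th Wednesday of February 2010: 2010-02-24.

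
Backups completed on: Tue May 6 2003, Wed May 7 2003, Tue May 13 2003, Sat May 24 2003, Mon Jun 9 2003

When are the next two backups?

Mon Jun 30 2003, Sat Jul 26 2003

Intervals are 1, 6, 11, 16 days — an arithmetic progression with common difference 5.
Next gap: 21 days. Mon Jun 9 2003 + 21 days = Mon Jun 30 2003.
Next gap: 26 days. Mon Jun 30 2003 + 26 days = Sat Jul 26 2003.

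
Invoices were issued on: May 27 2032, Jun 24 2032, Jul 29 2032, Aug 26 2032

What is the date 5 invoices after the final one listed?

All Thursdays; the gaps (28, 35, 28) vary with month length.
This is the last Thursday of each month.
September 2032 ends with Thursday Sep 30 2032.
October 2032 ends with Thursday Oct 28 2032.
November 2032 ends with Thursday Nov 25 2032.
December 2032 ends with Thursday Dec 30 2032.
Last Thursday of January 2033: Jan 27 2033.

Jan 27 2033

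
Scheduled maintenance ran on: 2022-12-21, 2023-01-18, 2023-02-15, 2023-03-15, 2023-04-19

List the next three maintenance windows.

2023-05-17, 2023-06-21, 2023-07-19

These are Wednesdays at 28- or 35-day spacing (28, 28, 28, 35).
The pattern: 3rd Wednesday of the month.
3rd Wednesday of May 2023: 2023-05-17.
June 2023 — 3rd Wednesday is 2023-06-21.
July 2023 — 3rd Wednesday is 2023-07-19.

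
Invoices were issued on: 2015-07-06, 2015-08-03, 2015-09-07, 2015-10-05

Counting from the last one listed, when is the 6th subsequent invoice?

2016-04-04

Gaps: 28, 35, 28 days — a mix of 28 and 35. Every date is a Monday.
Each is the 1st Monday of its month.
November 2015 — 1st Monday is 2015-11-02.
1st Monday of December 2015: 2015-12-07.
January 2016 — 1st Monday is 2016-01-04.
1st Monday of February 2016: 2016-02-01.
March 2016 — 1st Monday is 2016-03-07.
April 2016 — 1st Monday is 2016-04-04.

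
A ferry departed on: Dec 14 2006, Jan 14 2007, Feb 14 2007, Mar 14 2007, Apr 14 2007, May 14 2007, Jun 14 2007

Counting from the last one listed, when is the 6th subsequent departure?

Dec 14 2007

Gaps: 31, 31, 28, 31, 30, 31 days — not constant. Every event is on the 14th of the month.
Pattern: the 14th of each month.
July 2007: Jul 14 2007.
August 2007: Aug 14 2007.
Next: September 2007 → Sep 14 2007.
Next: October 2007 → Oct 14 2007.
Next: November 2007 → Nov 14 2007.
December 2007: Dec 14 2007.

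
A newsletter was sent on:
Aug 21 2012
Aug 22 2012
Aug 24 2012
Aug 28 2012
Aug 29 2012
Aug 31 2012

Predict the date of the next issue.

Gaps: 1, 2, 4, 1, 2 days — not constant, but cyclic with period 3.
The events fall on every Tuesday, Wednesday and Friday.
Next Tuesday: Sep 4 2012.

Sep 4 2012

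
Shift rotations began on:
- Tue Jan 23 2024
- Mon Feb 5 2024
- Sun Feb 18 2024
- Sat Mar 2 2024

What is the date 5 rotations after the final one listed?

Mon May 6 2024

The spacing is 13, 13, 13 days — always 13 days.
Sat Mar 2 2024 + 13 days = Fri Mar 15 2024.
Fri Mar 15 2024 + 13 days = Thu Mar 28 2024.
Thu Mar 28 2024 + 13 days = Wed Apr 10 2024.
Wed Apr 10 2024 + 13 days = Tue Apr 23 2024.
Tue Apr 23 2024 + 13 days = Mon May 6 2024.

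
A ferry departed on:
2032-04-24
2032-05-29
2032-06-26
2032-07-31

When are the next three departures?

These are Saturdays with 35, 28, 35-day gaps.
Each is the final Saturday of its month — 2032-05-29 is past the 28th, so '4th Saturday' doesn't fit.
Last Saturday of August 2032: 2032-08-28.
Last Saturday of September 2032: 2032-09-25.
Last Saturday of October 2032: 2032-10-30.

2032-08-28, 2032-09-25, 2032-10-30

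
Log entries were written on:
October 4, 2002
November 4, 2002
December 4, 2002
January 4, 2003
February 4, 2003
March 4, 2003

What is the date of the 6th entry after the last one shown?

Each date is the 4th; the gaps (31, 30, 31, 31, 28) track the month lengths.
The rule is the 4th of each month.
Next: April 2003 → April 4, 2003.
Next: May 2003 → May 4, 2003.
June 2003: June 4, 2003.
Next: July 2003 → July 4, 2003.
August 2003: August 4, 2003.
Next: September 2003 → September 4, 2003.

September 4, 2003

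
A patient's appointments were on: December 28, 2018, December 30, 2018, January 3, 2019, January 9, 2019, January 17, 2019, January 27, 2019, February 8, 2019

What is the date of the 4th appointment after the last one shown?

April 17, 2019

Intervals are 2, 4, 6, 8, 10, 12 days — an arithmetic progression with common difference 2.
Next gap: 14 days. February 8, 2019 + 14 days = February 22, 2019.
Next gap: 16 days. February 22, 2019 + 16 days = March 10, 2019.
Next gap: 18 days. March 10, 2019 + 18 days = March 28, 2019.
Next gap: 20 days. March 28, 2019 + 20 days = April 17, 2019.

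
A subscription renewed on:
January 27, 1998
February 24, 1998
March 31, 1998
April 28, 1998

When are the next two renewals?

May 26, 1998; June 30, 1998

These are Tuesdays with 28, 35, 28-day gaps.
Each is the final Tuesday of its month — March 31, 1998 is past the 28th, so '4th Tuesday' doesn't fit.
May 1998 ends with Tuesday May 26, 1998.
June 1998 ends with Tuesday June 30, 1998.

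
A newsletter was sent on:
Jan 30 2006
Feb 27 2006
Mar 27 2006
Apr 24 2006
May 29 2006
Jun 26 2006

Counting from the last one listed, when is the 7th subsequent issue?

Jan 29 2007

Every date is a Monday; gaps 28, 28, 28, 35, 28 days.
Each is the last Monday of its month (at least one falls on the 29th or later, ruling out '4th Monday').
Last Monday of July 2006: Jul 31 2006.
August 2006 ends with Monday Aug 28 2006.
Last Monday of September 2006: Sep 25 2006.
Last Monday of October 2006: Oct 30 2006.
Last Monday of November 2006: Nov 27 2006.
December 2006 ends with Monday Dec 25 2006.
Last Monday of January 2007: Jan 29 2007.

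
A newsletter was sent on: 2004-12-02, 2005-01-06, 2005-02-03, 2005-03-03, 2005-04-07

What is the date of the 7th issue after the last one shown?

These are Thursdays at 28- or 35-day spacing (35, 28, 28, 35).
The pattern: 1st Thursday of the month.
May 2005 — 1st Thursday is 2005-05-05.
June 2005 — 1st Thursday is 2005-06-02.
July 2005 — 1st Thursday is 2005-07-07.
1st Thursday of August 2005: 2005-08-04.
1st Thursday of September 2005: 2005-09-01.
1st Thursday of October 2005: 2005-10-06.
1st Thursday of November 2005: 2005-11-03.

2005-11-03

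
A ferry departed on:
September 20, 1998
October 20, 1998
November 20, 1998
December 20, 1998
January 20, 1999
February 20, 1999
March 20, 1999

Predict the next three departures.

April 20, 1999; May 20, 1999; June 20, 1999

Gaps: 30, 31, 30, 31, 31, 28 days — not constant. Every event is on the 20th of the month.
Pattern: the 20th of each month.
Next: April 1999 → April 20, 1999.
May 1999: May 20, 1999.
June 1999: June 20, 1999.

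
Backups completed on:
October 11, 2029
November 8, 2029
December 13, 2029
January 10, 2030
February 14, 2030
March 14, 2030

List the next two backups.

Gaps: 28, 35, 28, 35, 28 days — a mix of 28 and 35. Every date is a Thursday.
Each is the 2nd Thursday of its month.
2nd Thursday of April 2030: April 11, 2030.
May 2030 — 2nd Thursday is May 9, 2030.

April 11, 2030; May 9, 2030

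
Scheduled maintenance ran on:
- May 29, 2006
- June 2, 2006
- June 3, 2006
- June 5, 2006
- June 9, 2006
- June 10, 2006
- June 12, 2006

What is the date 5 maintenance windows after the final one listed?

June 24, 2006

Every event lands on a Monday or Friday or Saturday (gaps cycle 4, 1, 2, 4, 1, 2).
So the schedule is: every Monday, Friday and Saturday.
Next Friday: June 16, 2006.
The following Saturday is June 17, 2006.
Next Monday: June 19, 2006.
The following Friday is June 23, 2006.
The following Saturday is June 24, 2006.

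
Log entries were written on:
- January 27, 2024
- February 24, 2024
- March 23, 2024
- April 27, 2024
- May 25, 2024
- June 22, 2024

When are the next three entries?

All dates are Saturdays, 28, 28, 35, 28, 28 days apart.
Specifically, the 4th Saturday of each month.
July 2024 — 4th Saturday is July 27, 2024.
4th Saturday of August 2024: August 24, 2024.
September 2024 — 4th Saturday is September 28, 2024.

July 27, 2024; August 24, 2024; September 28, 2024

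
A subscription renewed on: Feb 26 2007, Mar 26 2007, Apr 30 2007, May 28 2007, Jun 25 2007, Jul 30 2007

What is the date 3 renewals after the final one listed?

Oct 29 2007

All Mondays; the gaps (28, 35, 28, 28, 35) vary with month length.
This is the last Monday of each month.
August 2007 ends with Monday Aug 27 2007.
September 2007 ends with Monday Sep 24 2007.
October 2007 ends with Monday Oct 29 2007.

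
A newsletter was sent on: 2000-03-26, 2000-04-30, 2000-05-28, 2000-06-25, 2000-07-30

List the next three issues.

2000-08-27, 2000-09-24, 2000-10-29

These are Sundays with 35, 28, 28, 35-day gaps.
Each is the final Sunday of its month — 2000-04-30 is past the 28th, so '4th Sunday' doesn't fit.
August 2000 ends with Sunday 2000-08-27.
September 2000 ends with Sunday 2000-09-24.
October 2000 ends with Sunday 2000-10-29.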